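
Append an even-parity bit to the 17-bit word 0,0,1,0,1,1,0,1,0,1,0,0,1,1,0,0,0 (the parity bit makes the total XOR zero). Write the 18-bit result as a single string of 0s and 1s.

001011010100110001

XOR of the 17 data bits: 0⊕0⊕1⊕0⊕1⊕1⊕0⊕1⊕0⊕1⊕0⊕0⊕1⊕1⊕0⊕0⊕0 = 1
Parity bit = 1 (so all 18 bits XOR to 0).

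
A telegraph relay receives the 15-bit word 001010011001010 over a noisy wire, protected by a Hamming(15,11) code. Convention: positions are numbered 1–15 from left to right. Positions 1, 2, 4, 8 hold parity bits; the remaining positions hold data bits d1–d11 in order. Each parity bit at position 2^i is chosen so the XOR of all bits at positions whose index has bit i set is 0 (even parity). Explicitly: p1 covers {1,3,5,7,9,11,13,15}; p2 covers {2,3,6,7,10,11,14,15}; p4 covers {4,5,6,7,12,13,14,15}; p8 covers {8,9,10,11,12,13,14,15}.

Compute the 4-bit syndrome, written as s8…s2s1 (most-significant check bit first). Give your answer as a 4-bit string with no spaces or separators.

0101

s1 (pos 1,3,5,7,9,11,13,15): 0⊕1⊕1⊕0⊕1⊕0⊕0⊕0 = 1
s2 (pos 2,3,6,7,10,11,14,15): 0⊕1⊕0⊕0⊕0⊕0⊕1⊕0 = 0
s4 (pos 4,5,6,7,12,13,14,15): 0⊕1⊕0⊕0⊕1⊕0⊕1⊕0 = 1
s8 (pos 8,9,10,11,12,13,14,15): 1⊕1⊕0⊕0⊕1⊕0⊕1⊕0 = 0
Syndrome s8…s1 = 0101 → error at position 5.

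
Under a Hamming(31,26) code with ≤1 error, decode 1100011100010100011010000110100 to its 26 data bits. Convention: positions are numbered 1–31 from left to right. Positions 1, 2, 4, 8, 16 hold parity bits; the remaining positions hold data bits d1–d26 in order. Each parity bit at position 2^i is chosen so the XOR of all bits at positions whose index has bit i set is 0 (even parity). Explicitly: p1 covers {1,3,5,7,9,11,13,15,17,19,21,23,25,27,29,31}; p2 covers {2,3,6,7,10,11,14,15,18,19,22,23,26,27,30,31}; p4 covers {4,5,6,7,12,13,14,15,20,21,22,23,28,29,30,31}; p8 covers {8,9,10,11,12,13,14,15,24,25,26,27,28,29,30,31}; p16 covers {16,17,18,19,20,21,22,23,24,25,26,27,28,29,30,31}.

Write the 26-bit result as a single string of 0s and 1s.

00110001010011010000110100

s1 (pos 1,3,5,7,9,11,13,15,17,19,21,23,25,27,29,31): 1⊕0⊕0⊕1⊕0⊕0⊕0⊕0⊕0⊕1⊕1⊕0⊕0⊕1⊕1⊕0 = 0
s2 (pos 2,3,6,7,10,11,14,15,18,19,22,23,26,27,30,31): 1⊕0⊕1⊕1⊕0⊕0⊕1⊕0⊕1⊕1⊕0⊕0⊕1⊕1⊕0⊕0 = 0
s4 (pos 4,5,6,7,12,13,14,15,20,21,22,23,28,29,30,31): 0⊕0⊕1⊕1⊕1⊕0⊕1⊕0⊕0⊕1⊕0⊕0⊕0⊕1⊕0⊕0 = 0
s8 (pos 8,9,10,11,12,13,14,15,24,25,26,27,28,29,30,31): 1⊕0⊕0⊕0⊕1⊕0⊕1⊕0⊕0⊕0⊕1⊕1⊕0⊕1⊕0⊕0 = 0
s16 (pos 16,17,18,19,20,21,22,23,24,25,26,27,28,29,30,31): 0⊕0⊕1⊕1⊕0⊕1⊕0⊕0⊕0⊕0⊕1⊕1⊕0⊕1⊕0⊕0 = 0
Syndrome s16…s1 = 00000 → no error.
Read data bits from positions 3,5,6,7,9,10,11,12,13,14,15,17,18,19,20,21,22,23,24,25,26,27,28,29,30,31: 00110001010011010000110100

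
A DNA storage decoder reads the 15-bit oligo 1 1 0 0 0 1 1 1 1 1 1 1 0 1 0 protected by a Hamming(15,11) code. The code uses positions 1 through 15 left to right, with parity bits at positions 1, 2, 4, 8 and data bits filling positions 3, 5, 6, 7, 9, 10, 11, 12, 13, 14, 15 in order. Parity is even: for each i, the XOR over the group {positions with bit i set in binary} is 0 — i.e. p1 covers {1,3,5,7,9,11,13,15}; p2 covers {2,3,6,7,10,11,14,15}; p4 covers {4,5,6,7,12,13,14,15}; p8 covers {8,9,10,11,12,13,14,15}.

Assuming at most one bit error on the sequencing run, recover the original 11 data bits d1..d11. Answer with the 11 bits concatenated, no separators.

s1 (pos 1,3,5,7,9,11,13,15): 1⊕0⊕0⊕1⊕1⊕1⊕0⊕0 = 0
s2 (pos 2,3,6,7,10,11,14,15): 1⊕0⊕1⊕1⊕1⊕1⊕1⊕0 = 0
s4 (pos 4,5,6,7,12,13,14,15): 0⊕0⊕1⊕1⊕1⊕0⊕1⊕0 = 0
s8 (pos 8,9,10,11,12,13,14,15): 1⊕1⊕1⊕1⊕1⊕0⊕1⊕0 = 0
Syndrome s8…s1 = 0000 → no error.
Read data bits from positions 3,5,6,7,9,10,11,12,13,14,15: 00111111010

00111111010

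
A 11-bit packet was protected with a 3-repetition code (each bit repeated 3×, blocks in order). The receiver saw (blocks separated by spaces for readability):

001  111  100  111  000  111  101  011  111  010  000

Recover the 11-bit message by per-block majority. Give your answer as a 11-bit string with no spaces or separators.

Block 1 (001): 1 one → 0
Block 2 (111): 3 ones → 1
Block 3 (100): 1 one → 0
Block 4 (111): 3 ones → 1
Block 5 (000): 0 ones → 0
Block 6 (111): 3 ones → 1
Block 7 (101): 2 ones → 1
Block 8 (011): 2 ones → 1
Block 9 (111): 3 ones → 1
Block 10 (010): 1 one → 0
Block 11 (000): 0 ones → 0

01010111100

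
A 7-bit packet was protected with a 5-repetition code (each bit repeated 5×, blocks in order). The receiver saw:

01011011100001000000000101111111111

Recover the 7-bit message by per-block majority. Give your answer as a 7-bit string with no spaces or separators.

1100011

Block 1 (01011): 3 ones → 1
Block 2 (01110): 3 ones → 1
Block 3 (00010): 1 one → 0
Block 4 (00000): 0 ones → 0
Block 5 (00010): 1 one → 0
Block 6 (11111): 5 ones → 1
Block 7 (11111): 5 ones → 1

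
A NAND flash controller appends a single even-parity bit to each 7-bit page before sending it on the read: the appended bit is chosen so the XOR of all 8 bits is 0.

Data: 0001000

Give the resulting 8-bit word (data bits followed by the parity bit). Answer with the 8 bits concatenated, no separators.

00010001

XOR of the 7 data bits: 0⊕0⊕0⊕1⊕0⊕0⊕0 = 1
Parity bit = 1 (so all 8 bits XOR to 0).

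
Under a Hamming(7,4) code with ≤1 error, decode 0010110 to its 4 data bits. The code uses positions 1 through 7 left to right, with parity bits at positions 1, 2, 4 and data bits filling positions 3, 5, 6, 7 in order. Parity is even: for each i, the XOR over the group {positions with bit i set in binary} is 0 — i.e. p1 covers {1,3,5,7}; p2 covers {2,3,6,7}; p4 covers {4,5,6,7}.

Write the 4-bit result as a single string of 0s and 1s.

s1 (pos 1,3,5,7): 0⊕1⊕1⊕0 = 0
s2 (pos 2,3,6,7): 0⊕1⊕1⊕0 = 0
s4 (pos 4,5,6,7): 0⊕1⊕1⊕0 = 0
Syndrome s4…s1 = 000 → no error.
Read data bits from positions 3,5,6,7: 1110

1110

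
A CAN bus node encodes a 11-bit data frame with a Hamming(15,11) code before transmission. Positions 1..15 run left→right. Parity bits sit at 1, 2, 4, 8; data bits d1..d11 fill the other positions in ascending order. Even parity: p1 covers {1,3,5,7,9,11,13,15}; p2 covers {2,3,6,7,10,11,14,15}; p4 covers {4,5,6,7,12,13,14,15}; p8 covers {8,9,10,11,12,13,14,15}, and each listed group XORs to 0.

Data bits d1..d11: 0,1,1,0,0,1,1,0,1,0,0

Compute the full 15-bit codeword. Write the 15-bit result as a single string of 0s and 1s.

Place data at non-parity positions: p1 p2 0 p4 1 1 0 p8 0 1 1 0 1 0 0
p1 (pos 1,3,5,7,9,11,13,15): XOR of data positions = 0⊕1⊕0⊕0⊕1⊕1⊕0 = 1
p2 (pos 2,3,6,7,10,11,14,15): XOR of data positions = 0⊕1⊕0⊕1⊕1⊕0⊕0 = 1
p4 (pos 4,5,6,7,12,13,14,15): XOR of data positions = 1⊕1⊕0⊕0⊕1⊕0⊕0 = 1
p8 (pos 8,9,10,11,12,13,14,15): XOR of data positions = 0⊕1⊕1⊕0⊕1⊕0⊕0 = 1
Codeword: 110111010110100

110111010110100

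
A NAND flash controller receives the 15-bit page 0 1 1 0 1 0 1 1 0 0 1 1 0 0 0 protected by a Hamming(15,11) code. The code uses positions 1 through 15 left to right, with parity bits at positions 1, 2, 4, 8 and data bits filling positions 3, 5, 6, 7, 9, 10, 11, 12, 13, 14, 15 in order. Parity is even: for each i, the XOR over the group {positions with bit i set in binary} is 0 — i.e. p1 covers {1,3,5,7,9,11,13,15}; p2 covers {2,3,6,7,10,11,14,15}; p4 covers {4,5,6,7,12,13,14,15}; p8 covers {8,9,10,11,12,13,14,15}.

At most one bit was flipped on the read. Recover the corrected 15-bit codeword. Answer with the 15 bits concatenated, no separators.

011010110010000

s1 (pos 1,3,5,7,9,11,13,15): 0⊕1⊕1⊕1⊕0⊕1⊕0⊕0 = 0
s2 (pos 2,3,6,7,10,11,14,15): 1⊕1⊕0⊕1⊕0⊕1⊕0⊕0 = 0
s4 (pos 4,5,6,7,12,13,14,15): 0⊕1⊕0⊕1⊕1⊕0⊕0⊕0 = 1
s8 (pos 8,9,10,11,12,13,14,15): 1⊕0⊕0⊕1⊕1⊕0⊕0⊕0 = 1
Syndrome s8…s1 = 1100 → error at position 12.
Flip position 12: 011010110011000 → 011010110010000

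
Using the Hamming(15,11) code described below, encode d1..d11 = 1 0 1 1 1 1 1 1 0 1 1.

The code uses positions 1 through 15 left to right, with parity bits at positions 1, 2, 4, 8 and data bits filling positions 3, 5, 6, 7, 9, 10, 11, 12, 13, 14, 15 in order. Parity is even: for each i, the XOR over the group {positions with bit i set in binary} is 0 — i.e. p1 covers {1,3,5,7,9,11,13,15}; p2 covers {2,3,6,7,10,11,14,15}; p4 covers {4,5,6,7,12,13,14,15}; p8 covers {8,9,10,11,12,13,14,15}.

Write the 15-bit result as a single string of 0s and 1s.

111101101111011

Place data at non-parity positions: p1 p2 1 p4 0 1 1 p8 1 1 1 1 0 1 1
p1 (pos 1,3,5,7,9,11,13,15): XOR of data positions = 1⊕0⊕1⊕1⊕1⊕0⊕1 = 1
p2 (pos 2,3,6,7,10,11,14,15): XOR of data positions = 1⊕1⊕1⊕1⊕1⊕1⊕1 = 1
p4 (pos 4,5,6,7,12,13,14,15): XOR of data positions = 0⊕1⊕1⊕1⊕0⊕1⊕1 = 1
p8 (pos 8,9,10,11,12,13,14,15): XOR of data positions = 1⊕1⊕1⊕1⊕0⊕1⊕1 = 0
Codeword: 111101101111011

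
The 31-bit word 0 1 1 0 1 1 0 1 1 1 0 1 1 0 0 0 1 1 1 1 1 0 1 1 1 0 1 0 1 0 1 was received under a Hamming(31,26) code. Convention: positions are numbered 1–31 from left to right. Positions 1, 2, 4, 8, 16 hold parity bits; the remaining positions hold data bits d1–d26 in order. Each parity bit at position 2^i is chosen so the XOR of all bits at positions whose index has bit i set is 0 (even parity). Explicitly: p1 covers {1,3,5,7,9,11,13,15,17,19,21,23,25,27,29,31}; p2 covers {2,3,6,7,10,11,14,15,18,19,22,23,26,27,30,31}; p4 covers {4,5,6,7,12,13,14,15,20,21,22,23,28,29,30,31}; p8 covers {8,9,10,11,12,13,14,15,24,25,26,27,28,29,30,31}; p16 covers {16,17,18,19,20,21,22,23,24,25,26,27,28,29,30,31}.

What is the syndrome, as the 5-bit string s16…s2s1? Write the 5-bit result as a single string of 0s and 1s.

10110

s1 (pos 1,3,5,7,9,11,13,15,17,19,21,23,25,27,29,31): 0⊕1⊕1⊕0⊕1⊕0⊕1⊕0⊕1⊕1⊕1⊕1⊕1⊕1⊕1⊕1 = 0
s2 (pos 2,3,6,7,10,11,14,15,18,19,22,23,26,27,30,31): 1⊕1⊕1⊕0⊕1⊕0⊕0⊕0⊕1⊕1⊕0⊕1⊕0⊕1⊕0⊕1 = 1
s4 (pos 4,5,6,7,12,13,14,15,20,21,22,23,28,29,30,31): 0⊕1⊕1⊕0⊕1⊕1⊕0⊕0⊕1⊕1⊕0⊕1⊕0⊕1⊕0⊕1 = 1
s8 (pos 8,9,10,11,12,13,14,15,24,25,26,27,28,29,30,31): 1⊕1⊕1⊕0⊕1⊕1⊕0⊕0⊕1⊕1⊕0⊕1⊕0⊕1⊕0⊕1 = 0
s16 (pos 16,17,18,19,20,21,22,23,24,25,26,27,28,29,30,31): 0⊕1⊕1⊕1⊕1⊕1⊕0⊕1⊕1⊕1⊕0⊕1⊕0⊕1⊕0⊕1 = 1
Syndrome s16…s1 = 10110 → error at position 22.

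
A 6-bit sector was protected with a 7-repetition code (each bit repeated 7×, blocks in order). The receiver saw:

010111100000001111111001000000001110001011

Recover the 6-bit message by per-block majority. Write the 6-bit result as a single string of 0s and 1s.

101000

Block 1 (0101111): 5 ones → 1
Block 2 (0000000): 0 ones → 0
Block 3 (1111111): 7 ones → 1
Block 4 (0010000): 1 one → 0
Block 5 (0000111): 3 ones → 0
Block 6 (0001011): 3 ones → 0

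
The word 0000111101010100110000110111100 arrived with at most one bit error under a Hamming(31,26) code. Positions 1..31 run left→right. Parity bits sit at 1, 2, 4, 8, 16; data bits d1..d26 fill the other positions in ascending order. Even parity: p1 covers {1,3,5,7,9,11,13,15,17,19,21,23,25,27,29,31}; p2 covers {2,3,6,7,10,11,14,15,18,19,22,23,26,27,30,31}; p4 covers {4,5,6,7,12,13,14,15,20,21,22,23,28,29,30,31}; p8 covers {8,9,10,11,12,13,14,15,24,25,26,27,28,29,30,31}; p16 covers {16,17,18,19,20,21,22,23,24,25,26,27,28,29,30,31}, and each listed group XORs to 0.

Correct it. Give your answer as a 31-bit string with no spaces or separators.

s1 (pos 1,3,5,7,9,11,13,15,17,19,21,23,25,27,29,31): 0⊕0⊕1⊕1⊕0⊕0⊕0⊕0⊕1⊕0⊕0⊕1⊕0⊕1⊕1⊕0 = 0
s2 (pos 2,3,6,7,10,11,14,15,18,19,22,23,26,27,30,31): 0⊕0⊕1⊕1⊕1⊕0⊕1⊕0⊕1⊕0⊕0⊕1⊕1⊕1⊕0⊕0 = 0
s4 (pos 4,5,6,7,12,13,14,15,20,21,22,23,28,29,30,31): 0⊕1⊕1⊕1⊕1⊕0⊕1⊕0⊕0⊕0⊕0⊕1⊕1⊕1⊕0⊕0 = 0
s8 (pos 8,9,10,11,12,13,14,15,24,25,26,27,28,29,30,31): 1⊕0⊕1⊕0⊕1⊕0⊕1⊕0⊕1⊕0⊕1⊕1⊕1⊕1⊕0⊕0 = 1
s16 (pos 16,17,18,19,20,21,22,23,24,25,26,27,28,29,30,31): 0⊕1⊕1⊕0⊕0⊕0⊕0⊕1⊕1⊕0⊕1⊕1⊕1⊕1⊕0⊕0 = 0
Syndrome s16…s1 = 01000 → error at position 8.
Flip position 8: 0000111101010100110000110111100 → 0000111001010100110000110111100

0000111001010100110000110111100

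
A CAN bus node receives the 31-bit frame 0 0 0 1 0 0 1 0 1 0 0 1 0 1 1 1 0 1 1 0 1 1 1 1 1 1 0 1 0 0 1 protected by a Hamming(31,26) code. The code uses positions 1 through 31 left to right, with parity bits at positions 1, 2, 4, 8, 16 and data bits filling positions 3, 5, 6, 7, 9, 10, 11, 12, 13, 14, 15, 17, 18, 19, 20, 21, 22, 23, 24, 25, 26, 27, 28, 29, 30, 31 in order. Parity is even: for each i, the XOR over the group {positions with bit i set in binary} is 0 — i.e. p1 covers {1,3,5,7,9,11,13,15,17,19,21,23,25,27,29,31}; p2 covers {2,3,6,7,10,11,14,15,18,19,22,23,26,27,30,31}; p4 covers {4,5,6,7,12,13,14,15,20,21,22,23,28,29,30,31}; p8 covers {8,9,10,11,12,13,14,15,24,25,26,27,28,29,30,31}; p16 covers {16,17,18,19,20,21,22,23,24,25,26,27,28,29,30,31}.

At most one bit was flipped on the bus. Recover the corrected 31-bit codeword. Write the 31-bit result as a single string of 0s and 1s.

0001001010010111011011111001001

s1 (pos 1,3,5,7,9,11,13,15,17,19,21,23,25,27,29,31): 0⊕0⊕0⊕1⊕1⊕0⊕0⊕1⊕0⊕1⊕1⊕1⊕1⊕0⊕0⊕1 = 0
s2 (pos 2,3,6,7,10,11,14,15,18,19,22,23,26,27,30,31): 0⊕0⊕0⊕1⊕0⊕0⊕1⊕1⊕1⊕1⊕1⊕1⊕1⊕0⊕0⊕1 = 1
s4 (pos 4,5,6,7,12,13,14,15,20,21,22,23,28,29,30,31): 1⊕0⊕0⊕1⊕1⊕0⊕1⊕1⊕0⊕1⊕1⊕1⊕1⊕0⊕0⊕1 = 0
s8 (pos 8,9,10,11,12,13,14,15,24,25,26,27,28,29,30,31): 0⊕1⊕0⊕0⊕1⊕0⊕1⊕1⊕1⊕1⊕1⊕0⊕1⊕0⊕0⊕1 = 1
s16 (pos 16,17,18,19,20,21,22,23,24,25,26,27,28,29,30,31): 1⊕0⊕1⊕1⊕0⊕1⊕1⊕1⊕1⊕1⊕1⊕0⊕1⊕0⊕0⊕1 = 1
Syndrome s16…s1 = 11010 → error at position 26.
Flip position 26: 0001001010010111011011111101001 → 0001001010010111011011111001001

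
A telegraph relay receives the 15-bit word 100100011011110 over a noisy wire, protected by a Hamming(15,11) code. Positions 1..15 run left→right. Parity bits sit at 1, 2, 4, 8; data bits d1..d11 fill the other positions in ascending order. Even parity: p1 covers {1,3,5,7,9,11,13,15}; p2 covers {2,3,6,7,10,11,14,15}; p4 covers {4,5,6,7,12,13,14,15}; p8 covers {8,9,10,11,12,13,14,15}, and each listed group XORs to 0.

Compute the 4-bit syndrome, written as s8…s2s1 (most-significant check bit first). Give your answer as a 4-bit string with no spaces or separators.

0000

s1 (pos 1,3,5,7,9,11,13,15): 1⊕0⊕0⊕0⊕1⊕1⊕1⊕0 = 0
s2 (pos 2,3,6,7,10,11,14,15): 0⊕0⊕0⊕0⊕0⊕1⊕1⊕0 = 0
s4 (pos 4,5,6,7,12,13,14,15): 1⊕0⊕0⊕0⊕1⊕1⊕1⊕0 = 0
s8 (pos 8,9,10,11,12,13,14,15): 1⊕1⊕0⊕1⊕1⊕1⊕1⊕0 = 0
Syndrome s8…s1 = 0000 → no error.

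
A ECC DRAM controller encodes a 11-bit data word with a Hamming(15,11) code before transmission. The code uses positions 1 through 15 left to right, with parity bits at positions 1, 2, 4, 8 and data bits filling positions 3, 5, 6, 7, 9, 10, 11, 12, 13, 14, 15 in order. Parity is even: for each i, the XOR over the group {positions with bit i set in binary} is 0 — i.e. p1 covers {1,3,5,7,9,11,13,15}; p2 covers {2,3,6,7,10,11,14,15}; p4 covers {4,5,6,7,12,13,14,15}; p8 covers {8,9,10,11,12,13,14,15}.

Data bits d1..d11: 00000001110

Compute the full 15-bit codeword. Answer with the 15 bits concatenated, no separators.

Place data at non-parity positions: p1 p2 0 p4 0 0 0 p8 0 0 0 1 1 1 0
p1 (pos 1,3,5,7,9,11,13,15): XOR of data positions = 0⊕0⊕0⊕0⊕0⊕1⊕0 = 1
p2 (pos 2,3,6,7,10,11,14,15): XOR of data positions = 0⊕0⊕0⊕0⊕0⊕1⊕0 = 1
p4 (pos 4,5,6,7,12,13,14,15): XOR of data positions = 0⊕0⊕0⊕1⊕1⊕1⊕0 = 1
p8 (pos 8,9,10,11,12,13,14,15): XOR of data positions = 0⊕0⊕0⊕1⊕1⊕1⊕0 = 1
Codeword: 110100010001110

110100010001110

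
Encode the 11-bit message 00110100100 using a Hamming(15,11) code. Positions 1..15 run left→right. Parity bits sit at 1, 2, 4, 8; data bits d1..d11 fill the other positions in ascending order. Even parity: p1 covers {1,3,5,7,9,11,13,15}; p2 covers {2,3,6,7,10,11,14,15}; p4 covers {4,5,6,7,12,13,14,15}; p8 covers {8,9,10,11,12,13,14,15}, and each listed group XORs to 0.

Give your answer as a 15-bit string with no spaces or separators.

Place data at non-parity positions: p1 p2 0 p4 0 1 1 p8 0 1 0 0 1 0 0
p1 (pos 1,3,5,7,9,11,13,15): XOR of data positions = 0⊕0⊕1⊕0⊕0⊕1⊕0 = 0
p2 (pos 2,3,6,7,10,11,14,15): XOR of data positions = 0⊕1⊕1⊕1⊕0⊕0⊕0 = 1
p4 (pos 4,5,6,7,12,13,14,15): XOR of data positions = 0⊕1⊕1⊕0⊕1⊕0⊕0 = 1
p8 (pos 8,9,10,11,12,13,14,15): XOR of data positions = 0⊕1⊕0⊕0⊕1⊕0⊕0 = 0
Codeword: 010101100100100

010101100100100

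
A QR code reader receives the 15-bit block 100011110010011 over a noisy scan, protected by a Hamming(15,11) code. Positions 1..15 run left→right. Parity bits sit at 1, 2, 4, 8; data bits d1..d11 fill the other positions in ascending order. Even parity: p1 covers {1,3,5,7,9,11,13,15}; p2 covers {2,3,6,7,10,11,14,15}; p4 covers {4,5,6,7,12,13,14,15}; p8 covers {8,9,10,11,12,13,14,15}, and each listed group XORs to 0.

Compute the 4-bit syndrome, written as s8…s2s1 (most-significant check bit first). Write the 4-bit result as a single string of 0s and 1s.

s1 (pos 1,3,5,7,9,11,13,15): 1⊕0⊕1⊕1⊕0⊕1⊕0⊕1 = 1
s2 (pos 2,3,6,7,10,11,14,15): 0⊕0⊕1⊕1⊕0⊕1⊕1⊕1 = 1
s4 (pos 4,5,6,7,12,13,14,15): 0⊕1⊕1⊕1⊕0⊕0⊕1⊕1 = 1
s8 (pos 8,9,10,11,12,13,14,15): 1⊕0⊕0⊕1⊕0⊕0⊕1⊕1 = 0
Syndrome s8…s1 = 0111 → error at position 7.

0111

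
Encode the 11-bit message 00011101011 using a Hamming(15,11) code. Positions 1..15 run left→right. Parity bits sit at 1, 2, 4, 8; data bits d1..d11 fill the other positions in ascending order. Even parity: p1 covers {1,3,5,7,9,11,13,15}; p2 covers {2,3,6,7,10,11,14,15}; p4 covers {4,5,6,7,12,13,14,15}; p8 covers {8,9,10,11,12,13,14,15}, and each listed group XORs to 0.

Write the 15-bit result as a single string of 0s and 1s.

100000111101011

Place data at non-parity positions: p1 p2 0 p4 0 0 1 p8 1 1 0 1 0 1 1
p1 (pos 1,3,5,7,9,11,13,15): XOR of data positions = 0⊕0⊕1⊕1⊕0⊕0⊕1 = 1
p2 (pos 2,3,6,7,10,11,14,15): XOR of data positions = 0⊕0⊕1⊕1⊕0⊕1⊕1 = 0
p4 (pos 4,5,6,7,12,13,14,15): XOR of data positions = 0⊕0⊕1⊕1⊕0⊕1⊕1 = 0
p8 (pos 8,9,10,11,12,13,14,15): XOR of data positions = 1⊕1⊕0⊕1⊕0⊕1⊕1 = 1
Codeword: 100000111101011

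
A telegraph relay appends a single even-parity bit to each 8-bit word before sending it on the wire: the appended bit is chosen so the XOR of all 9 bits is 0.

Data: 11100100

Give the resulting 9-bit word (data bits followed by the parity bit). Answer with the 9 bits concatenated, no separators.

111001000

XOR of the 8 data bits: 1⊕1⊕1⊕0⊕0⊕1⊕0⊕0 = 0
Parity bit = 0 (so all 9 bits XOR to 0).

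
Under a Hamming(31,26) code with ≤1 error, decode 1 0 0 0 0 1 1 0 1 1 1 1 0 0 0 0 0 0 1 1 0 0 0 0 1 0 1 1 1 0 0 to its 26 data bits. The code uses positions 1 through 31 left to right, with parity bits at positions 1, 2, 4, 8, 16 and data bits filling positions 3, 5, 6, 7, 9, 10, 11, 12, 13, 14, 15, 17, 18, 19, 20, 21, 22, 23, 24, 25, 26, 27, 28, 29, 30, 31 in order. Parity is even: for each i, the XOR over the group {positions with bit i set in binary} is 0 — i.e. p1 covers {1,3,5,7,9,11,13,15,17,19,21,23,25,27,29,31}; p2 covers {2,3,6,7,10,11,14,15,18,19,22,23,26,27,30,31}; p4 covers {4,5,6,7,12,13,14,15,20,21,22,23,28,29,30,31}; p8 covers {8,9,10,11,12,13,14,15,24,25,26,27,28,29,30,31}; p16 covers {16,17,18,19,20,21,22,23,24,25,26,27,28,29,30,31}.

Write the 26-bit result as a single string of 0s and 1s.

s1 (pos 1,3,5,7,9,11,13,15,17,19,21,23,25,27,29,31): 1⊕0⊕0⊕1⊕1⊕1⊕0⊕0⊕0⊕1⊕0⊕0⊕1⊕1⊕1⊕0 = 0
s2 (pos 2,3,6,7,10,11,14,15,18,19,22,23,26,27,30,31): 0⊕0⊕1⊕1⊕1⊕1⊕0⊕0⊕0⊕1⊕0⊕0⊕0⊕1⊕0⊕0 = 0
s4 (pos 4,5,6,7,12,13,14,15,20,21,22,23,28,29,30,31): 0⊕0⊕1⊕1⊕1⊕0⊕0⊕0⊕1⊕0⊕0⊕0⊕1⊕1⊕0⊕0 = 0
s8 (pos 8,9,10,11,12,13,14,15,24,25,26,27,28,29,30,31): 0⊕1⊕1⊕1⊕1⊕0⊕0⊕0⊕0⊕1⊕0⊕1⊕1⊕1⊕0⊕0 = 0
s16 (pos 16,17,18,19,20,21,22,23,24,25,26,27,28,29,30,31): 0⊕0⊕0⊕1⊕1⊕0⊕0⊕0⊕0⊕1⊕0⊕1⊕1⊕1⊕0⊕0 = 0
Syndrome s16…s1 = 00000 → no error.
Read data bits from positions 3,5,6,7,9,10,11,12,13,14,15,17,18,19,20,21,22,23,24,25,26,27,28,29,30,31: 00111111000001100001011100

00111111000001100001011100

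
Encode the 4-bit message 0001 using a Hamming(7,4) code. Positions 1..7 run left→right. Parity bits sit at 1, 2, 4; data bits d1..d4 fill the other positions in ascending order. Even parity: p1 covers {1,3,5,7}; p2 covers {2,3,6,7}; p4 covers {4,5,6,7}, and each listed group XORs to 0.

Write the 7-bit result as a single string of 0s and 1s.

Place data at non-parity positions: p1 p2 0 p4 0 0 1
p1 (pos 1,3,5,7): XOR of data positions = 0⊕0⊕1 = 1
p2 (pos 2,3,6,7): XOR of data positions = 0⊕0⊕1 = 1
p4 (pos 4,5,6,7): XOR of data positions = 0⊕0⊕1 = 1
Codeword: 1101001

1101001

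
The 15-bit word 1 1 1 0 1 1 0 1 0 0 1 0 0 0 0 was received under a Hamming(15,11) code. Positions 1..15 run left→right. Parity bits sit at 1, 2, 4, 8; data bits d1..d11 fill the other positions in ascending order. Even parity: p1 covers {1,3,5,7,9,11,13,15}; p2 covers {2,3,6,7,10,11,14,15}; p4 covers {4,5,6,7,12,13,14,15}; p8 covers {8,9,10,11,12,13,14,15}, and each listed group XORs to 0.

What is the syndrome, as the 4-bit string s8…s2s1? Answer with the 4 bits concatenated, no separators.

0000

s1 (pos 1,3,5,7,9,11,13,15): 1⊕1⊕1⊕0⊕0⊕1⊕0⊕0 = 0
s2 (pos 2,3,6,7,10,11,14,15): 1⊕1⊕1⊕0⊕0⊕1⊕0⊕0 = 0
s4 (pos 4,5,6,7,12,13,14,15): 0⊕1⊕1⊕0⊕0⊕0⊕0⊕0 = 0
s8 (pos 8,9,10,11,12,13,14,15): 1⊕0⊕0⊕1⊕0⊕0⊕0⊕0 = 0
Syndrome s8…s1 = 0000 → no error.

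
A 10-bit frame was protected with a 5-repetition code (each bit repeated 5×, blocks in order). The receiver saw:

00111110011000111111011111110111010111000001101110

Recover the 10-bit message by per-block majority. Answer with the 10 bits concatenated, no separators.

Block 1 (00111): 3 ones → 1
Block 2 (11001): 3 ones → 1
Block 3 (10001): 2 ones → 0
Block 4 (11111): 5 ones → 1
Block 5 (01111): 4 ones → 1
Block 6 (11101): 4 ones → 1
Block 7 (11010): 3 ones → 1
Block 8 (11100): 3 ones → 1
Block 9 (00011): 2 ones → 0
Block 10 (01110): 3 ones → 1

1101111101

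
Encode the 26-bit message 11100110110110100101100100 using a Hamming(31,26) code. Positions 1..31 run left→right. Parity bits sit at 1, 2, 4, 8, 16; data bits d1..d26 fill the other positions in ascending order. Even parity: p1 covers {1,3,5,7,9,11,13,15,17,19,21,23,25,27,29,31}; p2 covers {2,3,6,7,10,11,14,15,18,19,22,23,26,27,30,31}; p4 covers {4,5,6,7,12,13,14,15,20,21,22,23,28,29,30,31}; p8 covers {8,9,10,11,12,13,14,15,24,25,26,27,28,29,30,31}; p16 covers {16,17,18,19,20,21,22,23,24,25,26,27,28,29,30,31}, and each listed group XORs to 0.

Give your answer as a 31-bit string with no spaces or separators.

0011110101101101110100101100100

Place data at non-parity positions: p1 p2 1 p4 1 1 0 p8 0 1 1 0 1 1 0 p16 1 1 0 1 0 0 1 0 1 1 0 0 1 0 0
p1 (pos 1,3,5,7,9,11,13,15,17,19,21,23,25,27,29,31): XOR of data positions = 1⊕1⊕0⊕0⊕1⊕1⊕0⊕1⊕0⊕0⊕1⊕1⊕0⊕1⊕0 = 0
p2 (pos 2,3,6,7,10,11,14,15,18,19,22,23,26,27,30,31): XOR of data positions = 1⊕1⊕0⊕1⊕1⊕1⊕0⊕1⊕0⊕0⊕1⊕1⊕0⊕0⊕0 = 0
p4 (pos 4,5,6,7,12,13,14,15,20,21,22,23,28,29,30,31): XOR of data positions = 1⊕1⊕0⊕0⊕1⊕1⊕0⊕1⊕0⊕0⊕1⊕0⊕1⊕0⊕0 = 1
p8 (pos 8,9,10,11,12,13,14,15,24,25,26,27,28,29,30,31): XOR of data positions = 0⊕1⊕1⊕0⊕1⊕1⊕0⊕0⊕1⊕1⊕0⊕0⊕1⊕0⊕0 = 1
p16 (pos 16,17,18,19,20,21,22,23,24,25,26,27,28,29,30,31): XOR of data positions = 1⊕1⊕0⊕1⊕0⊕0⊕1⊕0⊕1⊕1⊕0⊕0⊕1⊕0⊕0 = 1
Codeword: 0011110101101101110100101100100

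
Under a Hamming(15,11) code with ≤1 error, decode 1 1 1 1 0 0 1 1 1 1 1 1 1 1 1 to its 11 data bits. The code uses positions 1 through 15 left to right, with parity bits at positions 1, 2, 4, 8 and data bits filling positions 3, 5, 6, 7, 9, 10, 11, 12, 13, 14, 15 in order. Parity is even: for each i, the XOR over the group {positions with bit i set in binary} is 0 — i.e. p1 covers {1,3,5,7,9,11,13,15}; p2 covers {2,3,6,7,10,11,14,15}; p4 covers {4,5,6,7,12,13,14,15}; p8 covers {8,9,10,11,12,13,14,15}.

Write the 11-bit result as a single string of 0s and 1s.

s1 (pos 1,3,5,7,9,11,13,15): 1⊕1⊕0⊕1⊕1⊕1⊕1⊕1 = 1
s2 (pos 2,3,6,7,10,11,14,15): 1⊕1⊕0⊕1⊕1⊕1⊕1⊕1 = 1
s4 (pos 4,5,6,7,12,13,14,15): 1⊕0⊕0⊕1⊕1⊕1⊕1⊕1 = 0
s8 (pos 8,9,10,11,12,13,14,15): 1⊕1⊕1⊕1⊕1⊕1⊕1⊕1 = 0
Syndrome s8…s1 = 0011 → error at position 3.
Flip position 3: 111100111111111 → 110100111111111
Read data bits from positions 3,5,6,7,9,10,11,12,13,14,15: 00011111111

00011111111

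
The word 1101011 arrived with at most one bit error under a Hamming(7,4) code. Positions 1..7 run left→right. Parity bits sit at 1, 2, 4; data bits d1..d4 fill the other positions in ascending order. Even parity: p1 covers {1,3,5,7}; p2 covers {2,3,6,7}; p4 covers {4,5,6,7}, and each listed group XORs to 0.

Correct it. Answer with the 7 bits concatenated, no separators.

s1 (pos 1,3,5,7): 1⊕0⊕0⊕1 = 0
s2 (pos 2,3,6,7): 1⊕0⊕1⊕1 = 1
s4 (pos 4,5,6,7): 1⊕0⊕1⊕1 = 1
Syndrome s4…s1 = 110 → error at position 6.
Flip position 6: 1101011 → 1101001

1101001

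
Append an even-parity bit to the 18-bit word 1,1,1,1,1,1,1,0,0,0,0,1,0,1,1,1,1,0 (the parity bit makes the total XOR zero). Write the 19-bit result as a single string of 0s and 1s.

1111111000010111100

XOR of the 18 data bits: 1⊕1⊕1⊕1⊕1⊕1⊕1⊕0⊕0⊕0⊕0⊕1⊕0⊕1⊕1⊕1⊕1⊕0 = 0
Parity bit = 0 (so all 19 bits XOR to 0).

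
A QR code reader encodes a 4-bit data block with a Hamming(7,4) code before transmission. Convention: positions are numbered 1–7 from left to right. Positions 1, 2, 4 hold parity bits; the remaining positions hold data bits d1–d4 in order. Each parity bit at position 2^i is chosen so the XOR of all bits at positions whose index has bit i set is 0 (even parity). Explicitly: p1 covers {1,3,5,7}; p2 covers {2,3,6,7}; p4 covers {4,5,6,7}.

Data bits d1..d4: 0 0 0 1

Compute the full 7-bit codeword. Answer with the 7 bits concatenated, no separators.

Place data at non-parity positions: p1 p2 0 p4 0 0 1
p1 (pos 1,3,5,7): XOR of data positions = 0⊕0⊕1 = 1
p2 (pos 2,3,6,7): XOR of data positions = 0⊕0⊕1 = 1
p4 (pos 4,5,6,7): XOR of data positions = 0⊕0⊕1 = 1
Codeword: 1101001

1101001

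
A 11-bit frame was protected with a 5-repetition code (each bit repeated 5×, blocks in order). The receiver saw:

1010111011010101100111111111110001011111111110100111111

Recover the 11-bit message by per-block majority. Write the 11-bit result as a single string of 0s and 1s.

Block 1 (10101): 3 ones → 1
Block 2 (11011): 4 ones → 1
Block 3 (01010): 2 ones → 0
Block 4 (11001): 3 ones → 1
Block 5 (11111): 5 ones → 1
Block 6 (11111): 5 ones → 1
Block 7 (00010): 1 one → 0
Block 8 (11111): 5 ones → 1
Block 9 (11111): 5 ones → 1
Block 10 (01001): 2 ones → 0
Block 11 (11111): 5 ones → 1

11011101101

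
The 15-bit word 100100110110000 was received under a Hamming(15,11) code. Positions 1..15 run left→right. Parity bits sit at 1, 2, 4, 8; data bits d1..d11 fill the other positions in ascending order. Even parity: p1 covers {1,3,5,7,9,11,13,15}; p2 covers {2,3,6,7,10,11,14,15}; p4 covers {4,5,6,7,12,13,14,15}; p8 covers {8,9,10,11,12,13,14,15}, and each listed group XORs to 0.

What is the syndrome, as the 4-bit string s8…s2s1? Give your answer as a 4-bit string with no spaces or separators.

1011

s1 (pos 1,3,5,7,9,11,13,15): 1⊕0⊕0⊕1⊕0⊕1⊕0⊕0 = 1
s2 (pos 2,3,6,7,10,11,14,15): 0⊕0⊕0⊕1⊕1⊕1⊕0⊕0 = 1
s4 (pos 4,5,6,7,12,13,14,15): 1⊕0⊕0⊕1⊕0⊕0⊕0⊕0 = 0
s8 (pos 8,9,10,11,12,13,14,15): 1⊕0⊕1⊕1⊕0⊕0⊕0⊕0 = 1
Syndrome s8…s1 = 1011 → error at position 11.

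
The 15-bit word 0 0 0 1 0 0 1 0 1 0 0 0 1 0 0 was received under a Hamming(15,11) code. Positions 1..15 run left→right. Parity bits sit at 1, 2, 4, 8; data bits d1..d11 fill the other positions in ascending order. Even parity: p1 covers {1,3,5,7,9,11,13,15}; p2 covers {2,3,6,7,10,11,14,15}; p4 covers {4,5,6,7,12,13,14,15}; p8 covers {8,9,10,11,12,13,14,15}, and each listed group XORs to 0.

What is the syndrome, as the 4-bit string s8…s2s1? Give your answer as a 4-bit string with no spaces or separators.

s1 (pos 1,3,5,7,9,11,13,15): 0⊕0⊕0⊕1⊕1⊕0⊕1⊕0 = 1
s2 (pos 2,3,6,7,10,11,14,15): 0⊕0⊕0⊕1⊕0⊕0⊕0⊕0 = 1
s4 (pos 4,5,6,7,12,13,14,15): 1⊕0⊕0⊕1⊕0⊕1⊕0⊕0 = 1
s8 (pos 8,9,10,11,12,13,14,15): 0⊕1⊕0⊕0⊕0⊕1⊕0⊕0 = 0
Syndrome s8…s1 = 0111 → error at position 7.

0111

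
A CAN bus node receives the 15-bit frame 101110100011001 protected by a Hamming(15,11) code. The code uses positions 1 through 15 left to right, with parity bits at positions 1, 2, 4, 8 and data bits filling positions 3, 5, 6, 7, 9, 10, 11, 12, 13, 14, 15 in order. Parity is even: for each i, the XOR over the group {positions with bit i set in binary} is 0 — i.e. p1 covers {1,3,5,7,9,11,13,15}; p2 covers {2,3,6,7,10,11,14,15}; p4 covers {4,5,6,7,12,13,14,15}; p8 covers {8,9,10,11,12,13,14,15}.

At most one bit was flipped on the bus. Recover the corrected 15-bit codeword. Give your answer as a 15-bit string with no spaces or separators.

s1 (pos 1,3,5,7,9,11,13,15): 1⊕1⊕1⊕1⊕0⊕1⊕0⊕1 = 0
s2 (pos 2,3,6,7,10,11,14,15): 0⊕1⊕0⊕1⊕0⊕1⊕0⊕1 = 0
s4 (pos 4,5,6,7,12,13,14,15): 1⊕1⊕0⊕1⊕1⊕0⊕0⊕1 = 1
s8 (pos 8,9,10,11,12,13,14,15): 0⊕0⊕0⊕1⊕1⊕0⊕0⊕1 = 1
Syndrome s8…s1 = 1100 → error at position 12.
Flip position 12: 101110100011001 → 101110100010001

101110100010001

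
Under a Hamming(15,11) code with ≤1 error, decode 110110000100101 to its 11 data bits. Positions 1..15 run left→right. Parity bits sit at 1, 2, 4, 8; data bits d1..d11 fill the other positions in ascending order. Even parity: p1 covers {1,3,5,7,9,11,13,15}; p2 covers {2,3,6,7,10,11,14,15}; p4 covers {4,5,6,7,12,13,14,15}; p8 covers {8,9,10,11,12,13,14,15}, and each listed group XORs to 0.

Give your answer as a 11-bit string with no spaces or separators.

01000000101

s1 (pos 1,3,5,7,9,11,13,15): 1⊕0⊕1⊕0⊕0⊕0⊕1⊕1 = 0
s2 (pos 2,3,6,7,10,11,14,15): 1⊕0⊕0⊕0⊕1⊕0⊕0⊕1 = 1
s4 (pos 4,5,6,7,12,13,14,15): 1⊕1⊕0⊕0⊕0⊕1⊕0⊕1 = 0
s8 (pos 8,9,10,11,12,13,14,15): 0⊕0⊕1⊕0⊕0⊕1⊕0⊕1 = 1
Syndrome s8…s1 = 1010 → error at position 10.
Flip position 10: 110110000100101 → 110110000000101
Read data bits from positions 3,5,6,7,9,10,11,12,13,14,15: 01000000101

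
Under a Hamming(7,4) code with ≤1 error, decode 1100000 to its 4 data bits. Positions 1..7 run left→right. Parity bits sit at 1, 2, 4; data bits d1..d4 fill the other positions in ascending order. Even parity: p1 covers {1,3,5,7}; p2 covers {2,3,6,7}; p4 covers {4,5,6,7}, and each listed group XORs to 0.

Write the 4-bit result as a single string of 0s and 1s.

1000

s1 (pos 1,3,5,7): 1⊕0⊕0⊕0 = 1
s2 (pos 2,3,6,7): 1⊕0⊕0⊕0 = 1
s4 (pos 4,5,6,7): 0⊕0⊕0⊕0 = 0
Syndrome s4…s1 = 011 → error at position 3.
Flip position 3: 1100000 → 1110000
Read data bits from positions 3,5,6,7: 1000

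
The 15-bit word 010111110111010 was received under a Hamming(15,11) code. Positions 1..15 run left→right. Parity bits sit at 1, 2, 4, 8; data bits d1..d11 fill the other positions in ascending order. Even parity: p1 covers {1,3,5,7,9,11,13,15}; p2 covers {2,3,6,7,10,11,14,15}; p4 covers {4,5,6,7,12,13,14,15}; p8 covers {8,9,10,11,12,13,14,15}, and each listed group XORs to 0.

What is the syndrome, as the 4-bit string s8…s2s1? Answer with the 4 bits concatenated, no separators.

s1 (pos 1,3,5,7,9,11,13,15): 0⊕0⊕1⊕1⊕0⊕1⊕0⊕0 = 1
s2 (pos 2,3,6,7,10,11,14,15): 1⊕0⊕1⊕1⊕1⊕1⊕1⊕0 = 0
s4 (pos 4,5,6,7,12,13,14,15): 1⊕1⊕1⊕1⊕1⊕0⊕1⊕0 = 0
s8 (pos 8,9,10,11,12,13,14,15): 1⊕0⊕1⊕1⊕1⊕0⊕1⊕0 = 1
Syndrome s8…s1 = 1001 → error at position 9.

1001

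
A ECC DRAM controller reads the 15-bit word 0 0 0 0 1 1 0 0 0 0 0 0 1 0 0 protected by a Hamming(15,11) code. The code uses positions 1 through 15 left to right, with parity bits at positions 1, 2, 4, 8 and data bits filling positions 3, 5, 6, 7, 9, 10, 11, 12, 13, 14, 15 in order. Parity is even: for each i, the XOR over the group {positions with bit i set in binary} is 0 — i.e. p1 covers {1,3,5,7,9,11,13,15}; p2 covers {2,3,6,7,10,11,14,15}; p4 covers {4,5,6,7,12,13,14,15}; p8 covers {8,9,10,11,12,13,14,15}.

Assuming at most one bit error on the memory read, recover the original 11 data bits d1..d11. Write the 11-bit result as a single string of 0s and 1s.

01100000110

s1 (pos 1,3,5,7,9,11,13,15): 0⊕0⊕1⊕0⊕0⊕0⊕1⊕0 = 0
s2 (pos 2,3,6,7,10,11,14,15): 0⊕0⊕1⊕0⊕0⊕0⊕0⊕0 = 1
s4 (pos 4,5,6,7,12,13,14,15): 0⊕1⊕1⊕0⊕0⊕1⊕0⊕0 = 1
s8 (pos 8,9,10,11,12,13,14,15): 0⊕0⊕0⊕0⊕0⊕1⊕0⊕0 = 1
Syndrome s8…s1 = 1110 → error at position 14.
Flip position 14: 000011000000100 → 000011000000110
Read data bits from positions 3,5,6,7,9,10,11,12,13,14,15: 01100000110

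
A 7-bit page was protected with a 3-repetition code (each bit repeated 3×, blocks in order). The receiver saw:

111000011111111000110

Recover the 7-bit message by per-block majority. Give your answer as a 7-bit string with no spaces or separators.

Block 1 (111): 3 ones → 1
Block 2 (000): 0 ones → 0
Block 3 (011): 2 ones → 1
Block 4 (111): 3 ones → 1
Block 5 (111): 3 ones → 1
Block 6 (000): 0 ones → 0
Block 7 (110): 2 ones → 1

1011101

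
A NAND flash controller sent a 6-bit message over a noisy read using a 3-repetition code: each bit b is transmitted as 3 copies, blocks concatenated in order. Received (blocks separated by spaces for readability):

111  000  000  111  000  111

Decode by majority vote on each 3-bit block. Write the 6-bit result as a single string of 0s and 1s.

Block 1 (111): 3 ones → 1
Block 2 (000): 0 ones → 0
Block 3 (000): 0 ones → 0
Block 4 (111): 3 ones → 1
Block 5 (000): 0 ones → 0
Block 6 (111): 3 ones → 1

100101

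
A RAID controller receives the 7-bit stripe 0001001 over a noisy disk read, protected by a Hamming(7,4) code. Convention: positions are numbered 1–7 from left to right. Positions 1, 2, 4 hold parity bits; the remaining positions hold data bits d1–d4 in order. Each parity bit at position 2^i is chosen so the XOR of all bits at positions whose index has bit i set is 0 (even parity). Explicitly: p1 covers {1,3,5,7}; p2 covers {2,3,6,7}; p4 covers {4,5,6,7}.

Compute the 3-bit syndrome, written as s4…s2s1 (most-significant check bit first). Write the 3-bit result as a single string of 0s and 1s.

s1 (pos 1,3,5,7): 0⊕0⊕0⊕1 = 1
s2 (pos 2,3,6,7): 0⊕0⊕0⊕1 = 1
s4 (pos 4,5,6,7): 1⊕0⊕0⊕1 = 0
Syndrome s4…s1 = 011 → error at position 3.

011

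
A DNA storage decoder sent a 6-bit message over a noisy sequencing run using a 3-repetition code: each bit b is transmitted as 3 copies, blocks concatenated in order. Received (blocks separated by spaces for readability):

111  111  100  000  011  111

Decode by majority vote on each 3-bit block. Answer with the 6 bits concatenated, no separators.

110011

Block 1 (111): 3 ones → 1
Block 2 (111): 3 ones → 1
Block 3 (100): 1 one → 0
Block 4 (000): 0 ones → 0
Block 5 (011): 2 ones → 1
Block 6 (111): 3 ones → 1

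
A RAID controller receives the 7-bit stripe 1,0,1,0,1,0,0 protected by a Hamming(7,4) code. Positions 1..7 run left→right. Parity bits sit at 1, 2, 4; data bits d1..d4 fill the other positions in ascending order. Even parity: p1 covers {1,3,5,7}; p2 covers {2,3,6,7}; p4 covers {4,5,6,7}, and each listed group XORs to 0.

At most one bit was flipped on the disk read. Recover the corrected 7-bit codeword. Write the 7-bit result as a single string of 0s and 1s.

s1 (pos 1,3,5,7): 1⊕1⊕1⊕0 = 1
s2 (pos 2,3,6,7): 0⊕1⊕0⊕0 = 1
s4 (pos 4,5,6,7): 0⊕1⊕0⊕0 = 1
Syndrome s4…s1 = 111 → error at position 7.
Flip position 7: 1010100 → 1010101

1010101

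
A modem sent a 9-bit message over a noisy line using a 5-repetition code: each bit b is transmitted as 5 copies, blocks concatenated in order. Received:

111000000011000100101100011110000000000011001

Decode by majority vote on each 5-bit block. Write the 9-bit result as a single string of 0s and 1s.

100001001

Block 1 (11100): 3 ones → 1
Block 2 (00000): 0 ones → 0
Block 3 (11000): 2 ones → 0
Block 4 (10010): 2 ones → 0
Block 5 (11000): 2 ones → 0
Block 6 (11110): 4 ones → 1
Block 7 (00000): 0 ones → 0
Block 8 (00000): 0 ones → 0
Block 9 (11001): 3 ones → 1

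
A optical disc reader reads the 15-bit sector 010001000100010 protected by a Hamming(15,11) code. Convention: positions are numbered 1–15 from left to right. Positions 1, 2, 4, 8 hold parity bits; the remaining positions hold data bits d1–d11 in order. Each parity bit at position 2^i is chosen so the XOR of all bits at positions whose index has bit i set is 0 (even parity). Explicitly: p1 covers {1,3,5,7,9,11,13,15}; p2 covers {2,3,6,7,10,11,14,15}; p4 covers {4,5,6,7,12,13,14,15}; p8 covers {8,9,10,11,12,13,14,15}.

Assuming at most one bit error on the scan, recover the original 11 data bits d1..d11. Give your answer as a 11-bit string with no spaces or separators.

s1 (pos 1,3,5,7,9,11,13,15): 0⊕0⊕0⊕0⊕0⊕0⊕0⊕0 = 0
s2 (pos 2,3,6,7,10,11,14,15): 1⊕0⊕1⊕0⊕1⊕0⊕1⊕0 = 0
s4 (pos 4,5,6,7,12,13,14,15): 0⊕0⊕1⊕0⊕0⊕0⊕1⊕0 = 0
s8 (pos 8,9,10,11,12,13,14,15): 0⊕0⊕1⊕0⊕0⊕0⊕1⊕0 = 0
Syndrome s8…s1 = 0000 → no error.
Read data bits from positions 3,5,6,7,9,10,11,12,13,14,15: 00100100010

00100100010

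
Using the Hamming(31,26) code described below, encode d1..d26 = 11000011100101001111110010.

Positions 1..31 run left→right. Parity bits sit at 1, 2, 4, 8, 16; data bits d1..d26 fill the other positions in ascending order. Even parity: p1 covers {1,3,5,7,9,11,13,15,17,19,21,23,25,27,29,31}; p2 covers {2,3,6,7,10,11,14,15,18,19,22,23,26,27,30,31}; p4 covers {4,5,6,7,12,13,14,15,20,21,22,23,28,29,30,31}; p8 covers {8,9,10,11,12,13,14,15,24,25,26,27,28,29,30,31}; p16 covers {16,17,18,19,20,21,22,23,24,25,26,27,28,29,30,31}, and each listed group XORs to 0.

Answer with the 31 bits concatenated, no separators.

1010100000111001101001111110010

Place data at non-parity positions: p1 p2 1 p4 1 0 0 p8 0 0 1 1 1 0 0 p16 1 0 1 0 0 1 1 1 1 1 1 0 0 1 0
p1 (pos 1,3,5,7,9,11,13,15,17,19,21,23,25,27,29,31): XOR of data positions = 1⊕1⊕0⊕0⊕1⊕1⊕0⊕1⊕1⊕0⊕1⊕1⊕1⊕0⊕0 = 1
p2 (pos 2,3,6,7,10,11,14,15,18,19,22,23,26,27,30,31): XOR of data positions = 1⊕0⊕0⊕0⊕1⊕0⊕0⊕0⊕1⊕1⊕1⊕1⊕1⊕1⊕0 = 0
p4 (pos 4,5,6,7,12,13,14,15,20,21,22,23,28,29,30,31): XOR of data positions = 1⊕0⊕0⊕1⊕1⊕0⊕0⊕0⊕0⊕1⊕1⊕0⊕0⊕1⊕0 = 0
p8 (pos 8,9,10,11,12,13,14,15,24,25,26,27,28,29,30,31): XOR of data positions = 0⊕0⊕1⊕1⊕1⊕0⊕0⊕1⊕1⊕1⊕1⊕0⊕0⊕1⊕0 = 0
p16 (pos 16,17,18,19,20,21,22,23,24,25,26,27,28,29,30,31): XOR of data positions = 1⊕0⊕1⊕0⊕0⊕1⊕1⊕1⊕1⊕1⊕1⊕0⊕0⊕1⊕0 = 1
Codeword: 1010100000111001101001111110010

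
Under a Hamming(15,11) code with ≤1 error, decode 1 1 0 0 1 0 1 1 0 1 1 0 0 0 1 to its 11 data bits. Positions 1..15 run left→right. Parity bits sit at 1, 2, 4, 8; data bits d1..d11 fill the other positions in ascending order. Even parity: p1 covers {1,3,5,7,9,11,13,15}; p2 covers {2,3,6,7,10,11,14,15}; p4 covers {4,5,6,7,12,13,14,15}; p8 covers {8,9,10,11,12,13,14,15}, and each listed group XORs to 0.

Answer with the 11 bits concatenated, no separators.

01000110001

s1 (pos 1,3,5,7,9,11,13,15): 1⊕0⊕1⊕1⊕0⊕1⊕0⊕1 = 1
s2 (pos 2,3,6,7,10,11,14,15): 1⊕0⊕0⊕1⊕1⊕1⊕0⊕1 = 1
s4 (pos 4,5,6,7,12,13,14,15): 0⊕1⊕0⊕1⊕0⊕0⊕0⊕1 = 1
s8 (pos 8,9,10,11,12,13,14,15): 1⊕0⊕1⊕1⊕0⊕0⊕0⊕1 = 0
Syndrome s8…s1 = 0111 → error at position 7.
Flip position 7: 110010110110001 → 110010010110001
Read data bits from positions 3,5,6,7,9,10,11,12,13,14,15: 01000110001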